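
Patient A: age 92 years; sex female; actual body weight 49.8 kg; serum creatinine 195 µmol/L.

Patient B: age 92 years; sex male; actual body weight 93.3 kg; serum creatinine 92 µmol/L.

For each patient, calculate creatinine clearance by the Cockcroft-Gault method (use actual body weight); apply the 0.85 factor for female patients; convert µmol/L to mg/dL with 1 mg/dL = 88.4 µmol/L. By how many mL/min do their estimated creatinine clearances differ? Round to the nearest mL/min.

Patient A: SCr = 195 / 88.4 = 2.206 mg/dL
Patient A: CrCl = (140 − 92) × 49.8 / (72 × 2.206) × 0.85 = 2390.4 / 158.83 × 0.85 ≈ 12.8 mL/min
Patient B: SCr = 92 / 88.4 = 1.041 mg/dL
Patient B: CrCl = (140 − 92) × 93.3 / (72 × 1.041) = 4478.4 / 74.95 ≈ 59.8 mL/min
|12.8 − 59.8| = 47.0 mL/min

47 mL/min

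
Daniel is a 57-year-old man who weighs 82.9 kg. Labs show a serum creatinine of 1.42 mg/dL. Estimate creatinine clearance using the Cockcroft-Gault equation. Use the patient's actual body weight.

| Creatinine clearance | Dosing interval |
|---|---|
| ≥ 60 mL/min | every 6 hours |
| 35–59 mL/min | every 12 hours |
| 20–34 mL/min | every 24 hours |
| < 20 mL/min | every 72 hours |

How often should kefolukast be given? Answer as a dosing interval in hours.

CrCl = (140 − 57) × 82.9 / (72 × 1.42) = 6880.7 / 102.24 ≈ 67.3 mL/min
CrCl ≈ 67 mL/min → bracket ≥ 60 mL/min → every 6 hours.

every 6 hours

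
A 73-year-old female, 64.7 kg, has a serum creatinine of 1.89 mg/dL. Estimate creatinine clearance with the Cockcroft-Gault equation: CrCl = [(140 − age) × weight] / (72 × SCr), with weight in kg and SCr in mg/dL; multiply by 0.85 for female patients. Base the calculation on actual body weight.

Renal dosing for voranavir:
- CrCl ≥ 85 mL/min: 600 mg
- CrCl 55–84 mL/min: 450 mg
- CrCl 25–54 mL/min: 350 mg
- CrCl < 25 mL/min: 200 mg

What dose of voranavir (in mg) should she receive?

CrCl = (140 − 73) × 64.7 / (72 × 1.89) × 0.85 = 4334.9 / 136.08 × 0.85 ≈ 27.1 mL/min
CrCl ≈ 27 mL/min → bracket 25–54 mL/min.
Dose for this bracket: 350 mg.

350 mg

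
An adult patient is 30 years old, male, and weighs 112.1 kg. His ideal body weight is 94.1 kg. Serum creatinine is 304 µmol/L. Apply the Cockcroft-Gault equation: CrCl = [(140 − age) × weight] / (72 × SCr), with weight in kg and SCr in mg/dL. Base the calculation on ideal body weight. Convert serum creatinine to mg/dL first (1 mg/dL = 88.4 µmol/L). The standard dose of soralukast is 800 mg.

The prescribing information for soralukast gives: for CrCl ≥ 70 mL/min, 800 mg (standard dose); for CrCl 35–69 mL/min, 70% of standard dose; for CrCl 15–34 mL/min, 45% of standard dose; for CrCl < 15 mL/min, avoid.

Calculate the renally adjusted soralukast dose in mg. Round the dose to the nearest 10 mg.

560 mg

SCr = 304 / 88.4 = 3.439 mg/dL
CrCl = (140 − 30) × 94.1 / (72 × 3.439) = 10351.0 / 247.61 ≈ 41.8 mL/min
CrCl ≈ 42 mL/min → bracket 35–69 mL/min.
70% of 800 mg = 560 mg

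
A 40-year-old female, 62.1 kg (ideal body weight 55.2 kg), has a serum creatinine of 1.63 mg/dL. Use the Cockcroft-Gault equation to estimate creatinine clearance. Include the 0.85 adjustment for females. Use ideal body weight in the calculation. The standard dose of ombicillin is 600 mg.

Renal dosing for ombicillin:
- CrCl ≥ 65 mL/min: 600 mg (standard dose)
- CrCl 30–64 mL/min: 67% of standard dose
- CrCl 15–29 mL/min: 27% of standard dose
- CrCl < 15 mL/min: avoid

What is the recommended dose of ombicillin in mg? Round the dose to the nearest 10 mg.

400 mg

CrCl = (140 − 40) × 55.2 / (72 × 1.63) × 0.85 = 5520.0 / 117.36 × 0.85 ≈ 40.0 mL/min
CrCl ≈ 40 mL/min → bracket 30–64 mL/min.
67% of 600 mg = 402 mg → 400 mg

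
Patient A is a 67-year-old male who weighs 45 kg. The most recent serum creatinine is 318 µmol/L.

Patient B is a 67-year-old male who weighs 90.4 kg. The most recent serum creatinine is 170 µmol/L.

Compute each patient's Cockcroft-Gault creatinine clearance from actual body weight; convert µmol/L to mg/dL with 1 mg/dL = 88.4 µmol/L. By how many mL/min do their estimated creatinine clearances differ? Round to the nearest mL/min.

Patient A: SCr = 318 / 88.4 = 3.597 mg/dL
Patient A: CrCl = (140 − 67) × 45 / (72 × 3.597) = 3285.0 / 258.98 ≈ 12.7 mL/min
Patient B: SCr = 170 / 88.4 = 1.923 mg/dL
Patient B: CrCl = (140 − 67) × 90.4 / (72 × 1.923) = 6599.2 / 138.46 ≈ 47.7 mL/min
|12.7 − 47.7| = 35.0 mL/min

35 mL/min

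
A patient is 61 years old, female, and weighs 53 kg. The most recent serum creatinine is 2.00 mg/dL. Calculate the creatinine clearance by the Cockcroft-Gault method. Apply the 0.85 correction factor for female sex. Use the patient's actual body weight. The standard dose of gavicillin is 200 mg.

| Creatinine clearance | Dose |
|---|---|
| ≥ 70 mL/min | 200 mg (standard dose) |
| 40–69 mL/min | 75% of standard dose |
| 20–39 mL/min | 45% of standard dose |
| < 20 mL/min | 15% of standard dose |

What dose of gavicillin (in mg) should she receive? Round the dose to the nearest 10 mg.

CrCl = (140 − 61) × 53 / (72 × 2) × 0.85 = 4187.0 / 144.00 × 0.85 ≈ 24.7 mL/min
CrCl ≈ 25 mL/min → bracket 20–39 mL/min.
45% of 200 mg = 90 mg

90 mg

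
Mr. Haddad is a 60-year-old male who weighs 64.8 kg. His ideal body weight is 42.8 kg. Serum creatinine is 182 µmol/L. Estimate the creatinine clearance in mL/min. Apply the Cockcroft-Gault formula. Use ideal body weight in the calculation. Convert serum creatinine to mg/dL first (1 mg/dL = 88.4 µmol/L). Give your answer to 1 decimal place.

SCr = 182 / 88.4 = 2.059 mg/dL
CrCl = (140 − 60) × 42.8 / (72 × 2.059) = 3424.0 / 148.25 ≈ 23.1 mL/min

23.1 mL/min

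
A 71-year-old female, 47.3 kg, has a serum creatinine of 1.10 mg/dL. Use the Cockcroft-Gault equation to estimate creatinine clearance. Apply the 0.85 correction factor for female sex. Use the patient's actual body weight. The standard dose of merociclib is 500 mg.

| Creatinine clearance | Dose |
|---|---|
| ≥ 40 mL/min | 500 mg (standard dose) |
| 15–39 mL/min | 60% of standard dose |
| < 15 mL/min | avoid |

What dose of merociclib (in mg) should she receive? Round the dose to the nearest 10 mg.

300 mg

CrCl = (140 − 71) × 47.3 / (72 × 1.1) × 0.85 = 3263.7 / 79.20 × 0.85 ≈ 35.0 mL/min
CrCl ≈ 35 mL/min → bracket 15–39 mL/min.
60% of 500 mg = 300 mg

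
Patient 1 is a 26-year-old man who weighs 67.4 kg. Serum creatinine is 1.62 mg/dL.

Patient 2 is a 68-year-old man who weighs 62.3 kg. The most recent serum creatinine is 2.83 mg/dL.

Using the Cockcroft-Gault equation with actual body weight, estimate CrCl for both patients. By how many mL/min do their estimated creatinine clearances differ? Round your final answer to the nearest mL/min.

44 mL/min

Patient 1: CrCl = (140 − 26) × 67.4 / (72 × 1.62) = 7683.6 / 116.64 ≈ 65.9 mL/min
Patient 2: CrCl = (140 − 68) × 62.3 / (72 × 2.83) = 4485.6 / 203.76 ≈ 22.0 mL/min
|65.9 − 22.0| = 43.9 mL/min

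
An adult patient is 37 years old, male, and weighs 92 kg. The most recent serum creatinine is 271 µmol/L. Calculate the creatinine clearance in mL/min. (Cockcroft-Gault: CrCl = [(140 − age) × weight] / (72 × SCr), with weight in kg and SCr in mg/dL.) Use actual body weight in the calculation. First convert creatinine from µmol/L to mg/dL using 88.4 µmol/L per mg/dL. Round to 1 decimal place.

42.9 mL/min

SCr = 271 / 88.4 = 3.066 mg/dL
CrCl = (140 − 37) × 92 / (72 × 3.066) = 9476.0 / 220.75 ≈ 42.9 mL/min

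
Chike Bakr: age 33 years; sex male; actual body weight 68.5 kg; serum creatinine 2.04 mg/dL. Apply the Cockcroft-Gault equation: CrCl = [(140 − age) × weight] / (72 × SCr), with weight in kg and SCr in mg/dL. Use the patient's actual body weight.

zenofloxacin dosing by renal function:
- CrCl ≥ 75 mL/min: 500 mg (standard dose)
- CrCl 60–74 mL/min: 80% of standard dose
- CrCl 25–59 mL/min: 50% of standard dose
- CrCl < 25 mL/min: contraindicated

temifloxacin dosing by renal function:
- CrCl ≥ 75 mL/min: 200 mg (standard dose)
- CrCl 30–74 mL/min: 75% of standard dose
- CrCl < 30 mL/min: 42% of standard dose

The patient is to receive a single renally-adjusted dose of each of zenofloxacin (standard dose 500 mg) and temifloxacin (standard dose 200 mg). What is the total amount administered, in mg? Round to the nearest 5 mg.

400 mg

CrCl = (140 − 33) × 68.5 / (72 × 2.04) = 7329.5 / 146.88 ≈ 49.9 mL/min
CrCl ≈ 50 mL/min.
zenofloxacin: 25–59 mL/min → 50% of 500 mg = 250 mg.
temifloxacin: 30–74 mL/min → 75% of 200 mg = 150 mg.
Total = 250 + 150 = 400 mg.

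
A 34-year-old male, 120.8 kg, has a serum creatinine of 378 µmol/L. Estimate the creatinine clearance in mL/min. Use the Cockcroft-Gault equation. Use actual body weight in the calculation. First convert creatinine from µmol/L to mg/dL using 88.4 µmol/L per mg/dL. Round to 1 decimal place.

41.6 mL/min

SCr = 378 / 88.4 = 4.276 mg/dL
CrCl = (140 − 34) × 120.8 / (72 × 4.276) = 12804.8 / 307.87 ≈ 41.6 mL/min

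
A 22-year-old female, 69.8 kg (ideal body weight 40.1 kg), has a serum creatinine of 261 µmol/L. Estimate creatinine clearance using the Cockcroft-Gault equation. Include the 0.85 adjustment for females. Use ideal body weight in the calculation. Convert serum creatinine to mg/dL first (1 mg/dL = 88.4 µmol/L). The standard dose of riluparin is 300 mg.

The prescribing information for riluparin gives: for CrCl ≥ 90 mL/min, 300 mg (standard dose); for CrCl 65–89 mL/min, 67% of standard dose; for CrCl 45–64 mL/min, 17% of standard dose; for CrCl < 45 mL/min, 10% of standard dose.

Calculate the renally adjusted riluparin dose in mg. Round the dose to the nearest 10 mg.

30 mg

SCr = 261 / 88.4 = 2.952 mg/dL
CrCl = (140 − 22) × 40.1 / (72 × 2.952) × 0.85 = 4731.8 / 212.54 × 0.85 ≈ 18.9 mL/min
CrCl ≈ 19 mL/min → bracket < 45 mL/min.
10% of 300 mg = 30 mg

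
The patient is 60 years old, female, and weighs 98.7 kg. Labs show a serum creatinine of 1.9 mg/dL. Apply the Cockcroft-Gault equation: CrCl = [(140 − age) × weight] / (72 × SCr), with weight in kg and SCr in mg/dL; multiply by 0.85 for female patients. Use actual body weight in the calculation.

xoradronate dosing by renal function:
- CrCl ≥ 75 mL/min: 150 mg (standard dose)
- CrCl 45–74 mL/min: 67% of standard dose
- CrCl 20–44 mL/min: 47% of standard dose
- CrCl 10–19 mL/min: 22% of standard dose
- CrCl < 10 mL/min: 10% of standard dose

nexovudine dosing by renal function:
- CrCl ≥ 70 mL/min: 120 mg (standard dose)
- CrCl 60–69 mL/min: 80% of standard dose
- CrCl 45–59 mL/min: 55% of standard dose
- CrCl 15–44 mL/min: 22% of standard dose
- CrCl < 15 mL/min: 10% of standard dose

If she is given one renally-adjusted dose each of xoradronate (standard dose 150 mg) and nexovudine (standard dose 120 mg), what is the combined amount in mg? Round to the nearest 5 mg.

CrCl = (140 − 60) × 98.7 / (72 × 1.9) × 0.85 = 7896.0 / 136.80 × 0.85 ≈ 49.1 mL/min
CrCl ≈ 49 mL/min.
xoradronate: 45–74 mL/min → 67% of 150 mg = 100.5 mg.
nexovudine: 45–59 mL/min → 55% of 120 mg = 66 mg.
Total = 100.5 + 66 = 166.5 mg.

165 mg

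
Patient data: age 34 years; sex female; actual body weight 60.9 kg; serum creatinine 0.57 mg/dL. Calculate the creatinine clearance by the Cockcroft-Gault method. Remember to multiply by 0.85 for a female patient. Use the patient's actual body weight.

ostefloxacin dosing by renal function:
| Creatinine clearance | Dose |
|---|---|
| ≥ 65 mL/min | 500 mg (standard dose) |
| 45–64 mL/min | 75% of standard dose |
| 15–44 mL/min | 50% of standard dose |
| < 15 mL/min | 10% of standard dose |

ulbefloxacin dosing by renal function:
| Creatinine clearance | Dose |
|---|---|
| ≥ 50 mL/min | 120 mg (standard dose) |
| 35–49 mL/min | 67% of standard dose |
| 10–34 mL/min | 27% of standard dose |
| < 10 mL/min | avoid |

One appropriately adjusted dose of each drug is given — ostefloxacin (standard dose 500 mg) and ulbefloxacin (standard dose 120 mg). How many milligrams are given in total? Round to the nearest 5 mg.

620 mg

CrCl = (140 − 34) × 60.9 / (72 × 0.57) × 0.85 = 6455.4 / 41.04 × 0.85 ≈ 133.7 mL/min
CrCl ≈ 134 mL/min.
ostefloxacin: ≥ 65 mL/min → 100% of 500 mg = 500 mg.
ulbefloxacin: ≥ 50 mL/min → 100% of 120 mg = 120 mg.
Total = 500 + 120 = 620 mg.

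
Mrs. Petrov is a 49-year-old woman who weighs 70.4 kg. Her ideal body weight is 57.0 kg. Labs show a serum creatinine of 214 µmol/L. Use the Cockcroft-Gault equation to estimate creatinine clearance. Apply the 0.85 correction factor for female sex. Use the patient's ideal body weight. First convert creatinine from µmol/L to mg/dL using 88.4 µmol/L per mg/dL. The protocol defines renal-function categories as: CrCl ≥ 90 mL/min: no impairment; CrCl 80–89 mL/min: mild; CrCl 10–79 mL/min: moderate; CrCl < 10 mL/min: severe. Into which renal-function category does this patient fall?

moderate

SCr = 214 / 88.4 = 2.421 mg/dL
CrCl = (140 − 49) × 57 / (72 × 2.421) × 0.85 = 5187.0 / 174.31 × 0.85 ≈ 25.3 mL/min
25 mL/min falls in the 'moderate' range.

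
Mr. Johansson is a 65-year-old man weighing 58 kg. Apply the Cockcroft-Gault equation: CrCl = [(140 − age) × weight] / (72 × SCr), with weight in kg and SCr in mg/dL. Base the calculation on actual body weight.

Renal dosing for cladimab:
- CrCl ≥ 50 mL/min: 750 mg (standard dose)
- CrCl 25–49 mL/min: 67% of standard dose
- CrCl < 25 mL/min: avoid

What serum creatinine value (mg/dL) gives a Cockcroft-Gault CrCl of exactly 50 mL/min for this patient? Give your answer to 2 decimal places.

Standard dose requires CrCl ≥ 50 mL/min.
Set (140 − 65) × 58 / (72 × SCr) = 50
SCr = (140 − 65) × 58 / (72 × 50) = 1.208 mg/dL

1.21 mg/dL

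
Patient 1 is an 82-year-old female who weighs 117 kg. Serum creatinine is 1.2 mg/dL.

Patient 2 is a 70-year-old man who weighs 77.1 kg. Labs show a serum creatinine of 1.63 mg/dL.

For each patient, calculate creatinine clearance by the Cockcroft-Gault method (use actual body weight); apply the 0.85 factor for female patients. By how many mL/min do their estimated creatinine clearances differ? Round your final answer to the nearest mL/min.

21 mL/min

Patient 1: CrCl = (140 − 82) × 117 / (72 × 1.2) × 0.85 = 6786.0 / 86.40 × 0.85 ≈ 66.8 mL/min
Patient 2: CrCl = (140 − 70) × 77.1 / (72 × 1.63) = 5397.0 / 117.36 ≈ 46.0 mL/min
|66.8 − 46.0| = 20.8 mL/min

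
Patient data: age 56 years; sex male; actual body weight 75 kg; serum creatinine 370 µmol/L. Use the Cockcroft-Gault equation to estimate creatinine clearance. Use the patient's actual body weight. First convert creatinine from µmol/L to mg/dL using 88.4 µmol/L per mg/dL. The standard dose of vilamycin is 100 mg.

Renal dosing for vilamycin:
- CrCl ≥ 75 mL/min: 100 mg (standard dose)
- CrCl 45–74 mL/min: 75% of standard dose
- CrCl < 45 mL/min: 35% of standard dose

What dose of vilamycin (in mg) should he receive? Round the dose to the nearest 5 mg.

SCr = 370 / 88.4 = 4.186 mg/dL
CrCl = (140 − 56) × 75 / (72 × 4.186) = 6300.0 / 301.39 ≈ 20.9 mL/min
CrCl ≈ 21 mL/min → bracket < 45 mL/min.
35% of 100 mg = 35 mg

35 mg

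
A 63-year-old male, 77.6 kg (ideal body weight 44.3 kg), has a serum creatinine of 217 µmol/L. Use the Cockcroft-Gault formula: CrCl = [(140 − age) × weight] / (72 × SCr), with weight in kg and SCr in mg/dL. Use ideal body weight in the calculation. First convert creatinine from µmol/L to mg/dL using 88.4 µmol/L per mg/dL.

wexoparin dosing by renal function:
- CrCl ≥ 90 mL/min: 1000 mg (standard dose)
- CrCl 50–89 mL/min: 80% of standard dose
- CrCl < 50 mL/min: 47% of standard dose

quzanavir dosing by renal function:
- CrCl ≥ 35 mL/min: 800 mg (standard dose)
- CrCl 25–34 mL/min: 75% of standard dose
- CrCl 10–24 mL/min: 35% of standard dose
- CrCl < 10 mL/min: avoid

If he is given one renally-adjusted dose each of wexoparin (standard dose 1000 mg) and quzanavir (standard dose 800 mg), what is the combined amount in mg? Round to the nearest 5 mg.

SCr = 217 / 88.4 = 2.455 mg/dL
CrCl = (140 − 63) × 44.3 / (72 × 2.455) = 3411.1 / 176.76 ≈ 19.3 mL/min
CrCl ≈ 19 mL/min.
wexoparin: < 50 mL/min → 47% of 1000 mg = 470 mg.
quzanavir: 10–24 mL/min → 35% of 800 mg = 280 mg.
Total = 470 + 280 = 750 mg.

750 mg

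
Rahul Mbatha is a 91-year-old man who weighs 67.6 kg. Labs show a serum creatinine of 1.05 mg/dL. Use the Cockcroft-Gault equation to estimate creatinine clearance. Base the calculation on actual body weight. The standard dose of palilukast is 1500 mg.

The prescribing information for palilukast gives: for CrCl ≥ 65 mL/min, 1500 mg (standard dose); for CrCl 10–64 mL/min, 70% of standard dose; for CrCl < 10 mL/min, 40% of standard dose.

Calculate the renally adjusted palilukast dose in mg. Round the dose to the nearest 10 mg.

CrCl = (140 − 91) × 67.6 / (72 × 1.05) = 3312.4 / 75.60 ≈ 43.8 mL/min
CrCl ≈ 44 mL/min → bracket 10–64 mL/min.
70% of 1500 mg = 1050 mg

1050 mg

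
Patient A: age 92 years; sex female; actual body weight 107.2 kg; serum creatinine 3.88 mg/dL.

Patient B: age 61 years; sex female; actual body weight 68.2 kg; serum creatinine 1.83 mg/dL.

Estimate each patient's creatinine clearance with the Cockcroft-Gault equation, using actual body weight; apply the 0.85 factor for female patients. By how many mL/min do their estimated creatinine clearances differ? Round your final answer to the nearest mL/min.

19 mL/min

Patient A: CrCl = (140 − 92) × 107.2 / (72 × 3.88) × 0.85 = 5145.6 / 279.36 × 0.85 ≈ 15.7 mL/min
Patient B: CrCl = (140 − 61) × 68.2 / (72 × 1.83) × 0.85 = 5387.8 / 131.76 × 0.85 ≈ 34.8 mL/min
|15.7 − 34.8| = 19.1 mL/min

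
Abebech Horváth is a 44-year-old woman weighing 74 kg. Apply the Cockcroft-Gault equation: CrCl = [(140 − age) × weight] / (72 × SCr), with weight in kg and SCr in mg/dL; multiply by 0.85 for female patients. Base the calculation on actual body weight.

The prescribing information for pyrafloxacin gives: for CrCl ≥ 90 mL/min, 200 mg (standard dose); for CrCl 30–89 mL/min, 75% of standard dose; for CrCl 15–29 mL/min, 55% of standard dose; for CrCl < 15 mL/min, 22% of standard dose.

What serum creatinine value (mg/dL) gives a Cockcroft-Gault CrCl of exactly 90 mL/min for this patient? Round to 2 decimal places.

0.93 mg/dL

Standard dose requires CrCl ≥ 90 mL/min.
Set (140 − 44) × 74 × 0.85 / (72 × SCr) = 90
SCr = (140 − 44) × 74 × 0.85 / (72 × 90) = 0.932 mg/dL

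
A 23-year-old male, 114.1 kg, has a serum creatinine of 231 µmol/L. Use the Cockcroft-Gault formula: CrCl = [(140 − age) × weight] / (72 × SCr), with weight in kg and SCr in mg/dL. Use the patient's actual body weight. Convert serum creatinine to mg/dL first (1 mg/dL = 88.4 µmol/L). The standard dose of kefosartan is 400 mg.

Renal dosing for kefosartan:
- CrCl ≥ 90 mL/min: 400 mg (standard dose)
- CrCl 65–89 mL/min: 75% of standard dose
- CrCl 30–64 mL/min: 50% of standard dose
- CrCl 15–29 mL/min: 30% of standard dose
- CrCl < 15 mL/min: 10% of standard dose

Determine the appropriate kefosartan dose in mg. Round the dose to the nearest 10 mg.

300 mg

SCr = 231 / 88.4 = 2.613 mg/dL
CrCl = (140 − 23) × 114.1 / (72 × 2.613) = 13349.7 / 188.14 ≈ 71.0 mL/min
CrCl ≈ 71 mL/min → bracket 65–89 mL/min.
75% of 400 mg = 300 mg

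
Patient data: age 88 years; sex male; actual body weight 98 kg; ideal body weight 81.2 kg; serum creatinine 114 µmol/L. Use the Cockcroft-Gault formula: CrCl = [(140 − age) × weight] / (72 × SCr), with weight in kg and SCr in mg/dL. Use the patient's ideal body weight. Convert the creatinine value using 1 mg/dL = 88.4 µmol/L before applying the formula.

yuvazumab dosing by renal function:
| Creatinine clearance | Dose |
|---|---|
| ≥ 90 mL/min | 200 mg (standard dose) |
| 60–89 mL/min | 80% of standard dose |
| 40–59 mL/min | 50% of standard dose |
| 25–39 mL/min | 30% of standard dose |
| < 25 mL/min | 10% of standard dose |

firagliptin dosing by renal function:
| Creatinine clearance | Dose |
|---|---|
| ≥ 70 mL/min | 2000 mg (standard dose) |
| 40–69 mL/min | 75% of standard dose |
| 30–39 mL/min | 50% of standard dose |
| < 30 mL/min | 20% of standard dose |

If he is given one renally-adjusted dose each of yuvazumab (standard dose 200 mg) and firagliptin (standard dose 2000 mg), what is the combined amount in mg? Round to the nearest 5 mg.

SCr = 114 / 88.4 = 1.29 mg/dL
CrCl = (140 − 88) × 81.2 / (72 × 1.29) = 4222.4 / 92.88 ≈ 45.5 mL/min
CrCl ≈ 45 mL/min.
yuvazumab: 40–59 mL/min → 50% of 200 mg = 100 mg.
firagliptin: 40–69 mL/min → 75% of 2000 mg = 1500 mg.
Total = 100 + 1500 = 1600 mg.

1600 mg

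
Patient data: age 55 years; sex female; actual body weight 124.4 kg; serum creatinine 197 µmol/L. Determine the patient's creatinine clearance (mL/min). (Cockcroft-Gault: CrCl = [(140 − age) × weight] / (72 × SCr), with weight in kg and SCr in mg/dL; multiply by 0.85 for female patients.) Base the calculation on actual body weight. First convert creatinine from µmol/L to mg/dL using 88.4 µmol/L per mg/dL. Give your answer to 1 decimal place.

56.0 mL/min

SCr = 197 / 88.4 = 2.229 mg/dL
CrCl = (140 − 55) × 124.4 / (72 × 2.229) × 0.85 = 10574.0 / 160.49 × 0.85 ≈ 56.0 mL/min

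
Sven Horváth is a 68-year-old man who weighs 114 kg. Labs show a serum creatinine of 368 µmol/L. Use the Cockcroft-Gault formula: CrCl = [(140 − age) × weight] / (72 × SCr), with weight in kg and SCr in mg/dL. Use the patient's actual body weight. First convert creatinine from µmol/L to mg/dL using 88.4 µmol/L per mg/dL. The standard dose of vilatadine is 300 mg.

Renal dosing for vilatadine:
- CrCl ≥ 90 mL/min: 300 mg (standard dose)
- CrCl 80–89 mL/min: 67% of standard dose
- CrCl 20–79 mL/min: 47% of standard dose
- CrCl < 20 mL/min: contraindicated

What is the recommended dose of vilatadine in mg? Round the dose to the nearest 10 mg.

140 mg

SCr = 368 / 88.4 = 4.163 mg/dL
CrCl = (140 − 68) × 114 / (72 × 4.163) = 8208.0 / 299.74 ≈ 27.4 mL/min
CrCl ≈ 27 mL/min → bracket 20–79 mL/min.
47% of 300 mg = 141 mg → 140 mg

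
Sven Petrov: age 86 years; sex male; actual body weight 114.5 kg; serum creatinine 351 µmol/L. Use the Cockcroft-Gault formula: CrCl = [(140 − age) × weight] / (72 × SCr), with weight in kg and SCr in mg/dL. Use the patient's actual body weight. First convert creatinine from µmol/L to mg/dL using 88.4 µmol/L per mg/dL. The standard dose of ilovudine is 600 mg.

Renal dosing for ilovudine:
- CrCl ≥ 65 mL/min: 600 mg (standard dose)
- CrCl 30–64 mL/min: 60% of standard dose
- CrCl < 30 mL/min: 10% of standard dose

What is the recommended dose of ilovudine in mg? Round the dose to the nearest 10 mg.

SCr = 351 / 88.4 = 3.971 mg/dL
CrCl = (140 − 86) × 114.5 / (72 × 3.971) = 6183.0 / 285.91 ≈ 21.6 mL/min
CrCl ≈ 22 mL/min → bracket < 30 mL/min.
10% of 600 mg = 60 mg

60 mg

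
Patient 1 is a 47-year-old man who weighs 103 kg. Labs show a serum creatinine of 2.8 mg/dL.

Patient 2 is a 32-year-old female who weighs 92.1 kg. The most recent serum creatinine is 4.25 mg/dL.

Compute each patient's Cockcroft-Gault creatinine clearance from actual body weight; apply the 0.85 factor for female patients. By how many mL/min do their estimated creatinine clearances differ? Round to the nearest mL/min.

Patient 1: CrCl = (140 − 47) × 103 / (72 × 2.8) = 9579.0 / 201.60 ≈ 47.5 mL/min
Patient 2: CrCl = (140 − 32) × 92.1 / (72 × 4.25) × 0.85 = 9946.8 / 306.00 × 0.85 ≈ 27.6 mL/min
|47.5 − 27.6| = 19.9 mL/min

20 mL/min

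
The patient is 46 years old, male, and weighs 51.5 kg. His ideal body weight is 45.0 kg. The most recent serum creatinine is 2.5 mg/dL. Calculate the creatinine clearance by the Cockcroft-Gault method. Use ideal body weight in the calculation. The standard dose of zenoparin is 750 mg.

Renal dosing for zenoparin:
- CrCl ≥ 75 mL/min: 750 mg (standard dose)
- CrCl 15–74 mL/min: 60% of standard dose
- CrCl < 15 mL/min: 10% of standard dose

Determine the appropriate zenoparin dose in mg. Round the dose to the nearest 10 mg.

450 mg

CrCl = (140 − 46) × 45 / (72 × 2.5) = 4230.0 / 180.00 ≈ 23.5 mL/min
CrCl ≈ 24 mL/min → bracket 15–74 mL/min.
60% of 750 mg = 450 mg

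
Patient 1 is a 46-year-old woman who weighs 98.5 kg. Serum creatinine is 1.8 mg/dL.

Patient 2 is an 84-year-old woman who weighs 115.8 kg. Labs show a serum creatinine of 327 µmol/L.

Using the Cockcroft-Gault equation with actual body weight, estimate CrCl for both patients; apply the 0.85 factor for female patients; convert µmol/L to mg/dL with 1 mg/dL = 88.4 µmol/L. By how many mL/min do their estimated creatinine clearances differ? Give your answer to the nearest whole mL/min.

Patient 1: CrCl = (140 − 46) × 98.5 / (72 × 1.8) × 0.85 = 9259.0 / 129.60 × 0.85 ≈ 60.7 mL/min
Patient 2: SCr = 327 / 88.4 = 3.699 mg/dL
Patient 2: CrCl = (140 − 84) × 115.8 / (72 × 3.699) × 0.85 = 6484.8 / 266.33 × 0.85 ≈ 20.7 mL/min
|60.7 − 20.7| = 40.0 mL/min

40 mL/min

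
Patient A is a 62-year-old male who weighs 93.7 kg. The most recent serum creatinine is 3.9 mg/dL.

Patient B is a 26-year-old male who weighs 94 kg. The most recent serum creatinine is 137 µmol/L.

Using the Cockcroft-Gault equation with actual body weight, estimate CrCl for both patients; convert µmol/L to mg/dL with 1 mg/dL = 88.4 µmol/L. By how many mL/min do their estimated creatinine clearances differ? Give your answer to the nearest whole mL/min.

70 mL/min

Patient A: CrCl = (140 − 62) × 93.7 / (72 × 3.9) = 7308.6 / 280.80 ≈ 26.0 mL/min
Patient B: SCr = 137 / 88.4 = 1.55 mg/dL
Patient B: CrCl = (140 − 26) × 94 / (72 × 1.55) = 10716.0 / 111.60 ≈ 96.0 mL/min
|26.0 − 96.0| = 70.0 mL/min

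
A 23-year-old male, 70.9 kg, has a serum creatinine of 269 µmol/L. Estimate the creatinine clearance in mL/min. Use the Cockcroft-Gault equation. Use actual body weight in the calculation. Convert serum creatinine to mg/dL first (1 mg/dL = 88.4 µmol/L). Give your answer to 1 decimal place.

37.9 mL/min

SCr = 269 / 88.4 = 3.043 mg/dL
CrCl = (140 − 23) × 70.9 / (72 × 3.043) = 8295.3 / 219.10 ≈ 37.9 mL/min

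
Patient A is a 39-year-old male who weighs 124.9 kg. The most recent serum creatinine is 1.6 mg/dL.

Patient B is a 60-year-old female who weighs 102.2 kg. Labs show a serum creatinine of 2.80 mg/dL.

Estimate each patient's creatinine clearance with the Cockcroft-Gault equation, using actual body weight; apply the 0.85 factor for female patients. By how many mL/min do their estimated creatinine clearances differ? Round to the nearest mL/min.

75 mL/min

Patient A: CrCl = (140 − 39) × 124.9 / (72 × 1.6) = 12614.9 / 115.20 ≈ 109.5 mL/min
Patient B: CrCl = (140 − 60) × 102.2 / (72 × 2.8) × 0.85 = 8176.0 / 201.60 × 0.85 ≈ 34.5 mL/min
|109.5 − 34.5| = 75.0 mL/min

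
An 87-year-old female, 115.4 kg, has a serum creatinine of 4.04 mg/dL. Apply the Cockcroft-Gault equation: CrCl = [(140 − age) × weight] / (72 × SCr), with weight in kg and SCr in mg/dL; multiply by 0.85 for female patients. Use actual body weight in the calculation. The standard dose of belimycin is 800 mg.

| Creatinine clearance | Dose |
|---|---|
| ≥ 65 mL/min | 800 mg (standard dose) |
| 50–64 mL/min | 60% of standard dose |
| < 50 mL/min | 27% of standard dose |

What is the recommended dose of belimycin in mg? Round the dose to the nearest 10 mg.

220 mg

CrCl = (140 − 87) × 115.4 / (72 × 4.04) × 0.85 = 6116.2 / 290.88 × 0.85 ≈ 17.9 mL/min
CrCl ≈ 18 mL/min → bracket < 50 mL/min.
27% of 800 mg = 216 mg → 220 mg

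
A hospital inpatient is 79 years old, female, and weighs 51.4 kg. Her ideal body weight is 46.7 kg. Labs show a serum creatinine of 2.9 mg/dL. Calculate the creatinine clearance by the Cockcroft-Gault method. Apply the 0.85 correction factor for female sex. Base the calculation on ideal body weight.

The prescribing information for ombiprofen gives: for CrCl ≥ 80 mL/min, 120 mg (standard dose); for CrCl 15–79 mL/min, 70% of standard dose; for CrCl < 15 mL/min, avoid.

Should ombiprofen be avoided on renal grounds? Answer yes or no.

yes

CrCl = (140 − 79) × 46.7 / (72 × 2.9) × 0.85 = 2848.7 / 208.80 × 0.85 ≈ 11.6 mL/min
CrCl ≈ 12 mL/min, which is < 15 mL/min.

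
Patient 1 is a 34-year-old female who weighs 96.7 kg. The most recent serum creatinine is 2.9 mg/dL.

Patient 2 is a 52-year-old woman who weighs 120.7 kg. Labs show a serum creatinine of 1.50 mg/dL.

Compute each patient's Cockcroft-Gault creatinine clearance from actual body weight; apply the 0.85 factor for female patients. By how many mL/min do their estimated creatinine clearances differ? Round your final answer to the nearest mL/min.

42 mL/min

Patient 1: CrCl = (140 − 34) × 96.7 / (72 × 2.9) × 0.85 = 10250.2 / 208.80 × 0.85 ≈ 41.7 mL/min
Patient 2: CrCl = (140 − 52) × 120.7 / (72 × 1.5) × 0.85 = 10621.6 / 108.00 × 0.85 ≈ 83.6 mL/min
|41.7 − 83.6| = 41.9 mL/min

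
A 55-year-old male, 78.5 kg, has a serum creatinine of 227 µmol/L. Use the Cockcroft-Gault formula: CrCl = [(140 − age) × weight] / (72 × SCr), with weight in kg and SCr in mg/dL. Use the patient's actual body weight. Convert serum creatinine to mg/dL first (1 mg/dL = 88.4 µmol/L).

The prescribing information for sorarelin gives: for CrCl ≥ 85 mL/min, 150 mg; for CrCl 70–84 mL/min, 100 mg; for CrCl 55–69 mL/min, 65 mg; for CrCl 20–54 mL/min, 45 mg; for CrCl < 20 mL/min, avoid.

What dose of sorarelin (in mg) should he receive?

45 mg

SCr = 227 / 88.4 = 2.568 mg/dL
CrCl = (140 − 55) × 78.5 / (72 × 2.568) = 6672.5 / 184.90 ≈ 36.1 mL/min
CrCl ≈ 36 mL/min → bracket 20–54 mL/min.
Dose for this bracket: 45 mg.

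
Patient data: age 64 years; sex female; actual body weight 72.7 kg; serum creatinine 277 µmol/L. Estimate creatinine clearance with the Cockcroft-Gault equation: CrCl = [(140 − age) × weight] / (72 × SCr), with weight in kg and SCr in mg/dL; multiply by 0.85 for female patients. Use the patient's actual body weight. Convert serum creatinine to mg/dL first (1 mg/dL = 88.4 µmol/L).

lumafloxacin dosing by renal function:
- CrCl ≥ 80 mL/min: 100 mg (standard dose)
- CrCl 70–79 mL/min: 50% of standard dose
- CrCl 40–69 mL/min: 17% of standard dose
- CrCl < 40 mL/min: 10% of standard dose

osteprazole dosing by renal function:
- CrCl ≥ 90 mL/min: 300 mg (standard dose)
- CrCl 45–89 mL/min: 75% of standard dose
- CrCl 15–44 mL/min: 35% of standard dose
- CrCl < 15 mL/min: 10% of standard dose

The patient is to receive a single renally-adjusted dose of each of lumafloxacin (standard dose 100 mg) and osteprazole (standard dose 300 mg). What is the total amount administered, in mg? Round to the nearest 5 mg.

115 mg

SCr = 277 / 88.4 = 3.133 mg/dL
CrCl = (140 − 64) × 72.7 / (72 × 3.133) × 0.85 = 5525.2 / 225.58 × 0.85 ≈ 20.8 mL/min
CrCl ≈ 21 mL/min.
lumafloxacin: < 40 mL/min → 10% of 100 mg = 10 mg.
osteprazole: 15–44 mL/min → 35% of 300 mg = 105 mg.
Total = 10 + 105 = 115 mg.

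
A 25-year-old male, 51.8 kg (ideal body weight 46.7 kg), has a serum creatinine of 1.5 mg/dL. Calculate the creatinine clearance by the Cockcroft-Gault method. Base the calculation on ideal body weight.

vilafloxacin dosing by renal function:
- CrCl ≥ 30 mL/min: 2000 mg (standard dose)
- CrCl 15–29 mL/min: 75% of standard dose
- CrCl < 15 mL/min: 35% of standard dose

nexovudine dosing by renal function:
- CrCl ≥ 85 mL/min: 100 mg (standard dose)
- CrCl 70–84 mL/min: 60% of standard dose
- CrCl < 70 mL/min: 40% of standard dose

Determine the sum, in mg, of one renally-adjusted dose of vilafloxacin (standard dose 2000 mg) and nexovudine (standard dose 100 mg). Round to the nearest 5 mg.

2040 mg

CrCl = (140 − 25) × 46.7 / (72 × 1.5) = 5370.5 / 108.00 ≈ 49.7 mL/min
CrCl ≈ 50 mL/min.
vilafloxacin: ≥ 30 mL/min → 100% of 2000 mg = 2000 mg.
nexovudine: < 70 mL/min → 40% of 100 mg = 40 mg.
Total = 2000 + 40 = 2040 mg.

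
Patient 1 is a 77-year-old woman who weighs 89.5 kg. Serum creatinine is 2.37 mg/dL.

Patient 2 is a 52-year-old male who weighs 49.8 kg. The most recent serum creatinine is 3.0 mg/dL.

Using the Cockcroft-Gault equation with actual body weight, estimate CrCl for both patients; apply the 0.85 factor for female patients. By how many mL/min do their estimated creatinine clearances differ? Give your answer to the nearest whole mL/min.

8 mL/min

Patient 1: CrCl = (140 − 77) × 89.5 / (72 × 2.37) × 0.85 = 5638.5 / 170.64 × 0.85 ≈ 28.1 mL/min
Patient 2: CrCl = (140 − 52) × 49.8 / (72 × 3) = 4382.4 / 216.00 ≈ 20.3 mL/min
|28.1 − 20.3| = 7.8 mL/min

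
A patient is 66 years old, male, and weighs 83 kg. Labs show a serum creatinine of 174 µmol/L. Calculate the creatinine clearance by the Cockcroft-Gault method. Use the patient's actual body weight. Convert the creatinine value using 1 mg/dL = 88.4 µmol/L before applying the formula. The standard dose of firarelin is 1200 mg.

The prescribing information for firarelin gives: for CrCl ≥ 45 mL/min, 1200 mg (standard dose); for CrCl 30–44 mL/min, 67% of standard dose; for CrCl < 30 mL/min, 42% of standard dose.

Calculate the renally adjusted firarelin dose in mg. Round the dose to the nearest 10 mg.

800 mg

SCr = 174 / 88.4 = 1.968 mg/dL
CrCl = (140 − 66) × 83 / (72 × 1.968) = 6142.0 / 141.70 ≈ 43.3 mL/min
CrCl ≈ 43 mL/min → bracket 30–44 mL/min.
67% of 1200 mg = 804 mg → 800 mg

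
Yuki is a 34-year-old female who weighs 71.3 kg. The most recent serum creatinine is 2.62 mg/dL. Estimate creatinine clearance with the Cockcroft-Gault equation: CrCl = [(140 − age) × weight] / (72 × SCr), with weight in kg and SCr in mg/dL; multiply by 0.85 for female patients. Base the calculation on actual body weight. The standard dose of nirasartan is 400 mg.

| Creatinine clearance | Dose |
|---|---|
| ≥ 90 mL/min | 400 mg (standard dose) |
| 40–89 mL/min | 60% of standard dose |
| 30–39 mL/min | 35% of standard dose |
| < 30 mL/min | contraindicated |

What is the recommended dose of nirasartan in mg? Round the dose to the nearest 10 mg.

CrCl = (140 − 34) × 71.3 / (72 × 2.62) × 0.85 = 7557.8 / 188.64 × 0.85 ≈ 34.1 mL/min
CrCl ≈ 34 mL/min → bracket 30–39 mL/min.
35% of 400 mg = 140 mg

140 mg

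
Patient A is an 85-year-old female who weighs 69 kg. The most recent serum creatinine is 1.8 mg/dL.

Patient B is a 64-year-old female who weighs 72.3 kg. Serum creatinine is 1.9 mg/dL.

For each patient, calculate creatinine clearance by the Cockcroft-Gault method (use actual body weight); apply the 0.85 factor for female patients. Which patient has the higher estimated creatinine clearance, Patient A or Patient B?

Patient A: CrCl = (140 − 85) × 69 / (72 × 1.8) × 0.85 = 3795.0 / 129.60 × 0.85 ≈ 24.9 mL/min
Patient B: CrCl = (140 − 64) × 72.3 / (72 × 1.9) × 0.85 = 5494.8 / 136.80 × 0.85 ≈ 34.1 mL/min
24.9 vs 34.1 mL/min → Patient B is higher.

Patient B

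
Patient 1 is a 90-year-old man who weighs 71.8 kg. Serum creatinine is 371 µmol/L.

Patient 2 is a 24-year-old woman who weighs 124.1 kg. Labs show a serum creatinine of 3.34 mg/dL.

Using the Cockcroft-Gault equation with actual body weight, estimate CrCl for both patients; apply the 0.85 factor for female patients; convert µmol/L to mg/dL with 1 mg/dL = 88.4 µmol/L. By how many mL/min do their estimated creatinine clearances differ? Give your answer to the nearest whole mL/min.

Patient 1: SCr = 371 / 88.4 = 4.197 mg/dL
Patient 1: CrCl = (140 − 90) × 71.8 / (72 × 4.197) = 3590.0 / 302.18 ≈ 11.9 mL/min
Patient 2: CrCl = (140 − 24) × 124.1 / (72 × 3.34) × 0.85 = 14395.6 / 240.48 × 0.85 ≈ 50.9 mL/min
|11.9 − 50.9| = 39.0 mL/min

39 mL/min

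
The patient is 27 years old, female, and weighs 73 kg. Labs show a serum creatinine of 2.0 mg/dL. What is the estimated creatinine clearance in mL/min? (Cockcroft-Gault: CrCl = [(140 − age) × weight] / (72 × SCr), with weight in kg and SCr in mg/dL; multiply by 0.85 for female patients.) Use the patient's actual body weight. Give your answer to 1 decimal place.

48.7 mL/min

CrCl = (140 − 27) × 73 / (72 × 2) × 0.85 = 8249.0 / 144.00 × 0.85 ≈ 48.7 mL/min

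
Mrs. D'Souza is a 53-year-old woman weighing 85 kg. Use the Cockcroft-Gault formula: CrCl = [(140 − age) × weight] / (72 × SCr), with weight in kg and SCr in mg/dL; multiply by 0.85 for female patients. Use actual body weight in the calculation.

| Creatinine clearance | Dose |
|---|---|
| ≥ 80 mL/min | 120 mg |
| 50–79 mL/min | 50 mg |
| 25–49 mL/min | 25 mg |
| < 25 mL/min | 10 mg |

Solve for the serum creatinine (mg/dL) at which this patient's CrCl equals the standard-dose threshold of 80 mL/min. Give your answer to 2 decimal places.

1.09 mg/dL

Standard dose requires CrCl ≥ 80 mL/min.
Set (140 − 53) × 85 × 0.85 / (72 × SCr) = 80
SCr = (140 − 53) × 85 × 0.85 / (72 × 80) = 1.091 mg/dL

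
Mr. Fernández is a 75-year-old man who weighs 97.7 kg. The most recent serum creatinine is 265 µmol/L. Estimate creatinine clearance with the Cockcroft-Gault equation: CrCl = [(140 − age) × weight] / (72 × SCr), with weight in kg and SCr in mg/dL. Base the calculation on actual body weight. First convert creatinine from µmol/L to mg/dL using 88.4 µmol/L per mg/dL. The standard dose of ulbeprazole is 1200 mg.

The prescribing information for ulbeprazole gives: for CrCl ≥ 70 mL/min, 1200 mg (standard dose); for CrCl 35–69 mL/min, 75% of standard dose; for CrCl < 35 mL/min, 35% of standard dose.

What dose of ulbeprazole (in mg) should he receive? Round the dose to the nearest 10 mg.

SCr = 265 / 88.4 = 2.998 mg/dL
CrCl = (140 − 75) × 97.7 / (72 × 2.998) = 6350.5 / 215.86 ≈ 29.4 mL/min
CrCl ≈ 29 mL/min → bracket < 35 mL/min.
35% of 1200 mg = 420 mg

420 mg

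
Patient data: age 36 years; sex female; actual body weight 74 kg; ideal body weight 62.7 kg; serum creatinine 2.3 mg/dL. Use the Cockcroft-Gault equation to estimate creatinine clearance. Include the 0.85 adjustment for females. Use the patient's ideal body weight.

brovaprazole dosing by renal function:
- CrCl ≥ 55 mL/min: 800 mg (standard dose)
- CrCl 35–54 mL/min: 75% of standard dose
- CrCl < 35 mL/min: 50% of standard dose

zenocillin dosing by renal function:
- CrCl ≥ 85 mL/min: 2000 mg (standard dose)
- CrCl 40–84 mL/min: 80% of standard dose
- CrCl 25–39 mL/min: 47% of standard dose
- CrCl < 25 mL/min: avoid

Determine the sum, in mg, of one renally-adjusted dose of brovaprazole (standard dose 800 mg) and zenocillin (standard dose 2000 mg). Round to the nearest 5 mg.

1340 mg

CrCl = (140 − 36) × 62.7 / (72 × 2.3) × 0.85 = 6520.8 / 165.60 × 0.85 ≈ 33.5 mL/min
CrCl ≈ 33 mL/min.
brovaprazole: < 35 mL/min → 50% of 800 mg = 400 mg.
zenocillin: 25–39 mL/min → 47% of 2000 mg = 940 mg.
Total = 400 + 940 = 1340 mg.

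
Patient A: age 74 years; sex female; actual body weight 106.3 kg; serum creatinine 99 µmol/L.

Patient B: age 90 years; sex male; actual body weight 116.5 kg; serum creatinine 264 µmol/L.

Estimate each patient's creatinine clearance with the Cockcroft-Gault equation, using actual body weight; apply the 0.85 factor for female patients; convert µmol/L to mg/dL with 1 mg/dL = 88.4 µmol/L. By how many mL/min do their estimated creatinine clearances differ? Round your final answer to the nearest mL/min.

Patient A: SCr = 99 / 88.4 = 1.12 mg/dL
Patient A: CrCl = (140 − 74) × 106.3 / (72 × 1.12) × 0.85 = 7015.8 / 80.64 × 0.85 ≈ 74.0 mL/min
Patient B: SCr = 264 / 88.4 = 2.986 mg/dL
Patient B: CrCl = (140 − 90) × 116.5 / (72 × 2.986) = 5825.0 / 214.99 ≈ 27.1 mL/min
|74.0 − 27.1| = 46.9 mL/min

47 mL/min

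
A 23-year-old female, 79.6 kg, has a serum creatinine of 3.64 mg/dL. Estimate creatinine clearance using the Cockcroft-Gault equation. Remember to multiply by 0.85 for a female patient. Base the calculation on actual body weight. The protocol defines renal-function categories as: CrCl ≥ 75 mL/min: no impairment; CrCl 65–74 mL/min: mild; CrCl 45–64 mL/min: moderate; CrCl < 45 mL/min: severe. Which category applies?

severe

CrCl = (140 − 23) × 79.6 / (72 × 3.64) × 0.85 = 9313.2 / 262.08 × 0.85 ≈ 30.2 mL/min
30 mL/min falls in the 'severe' range.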